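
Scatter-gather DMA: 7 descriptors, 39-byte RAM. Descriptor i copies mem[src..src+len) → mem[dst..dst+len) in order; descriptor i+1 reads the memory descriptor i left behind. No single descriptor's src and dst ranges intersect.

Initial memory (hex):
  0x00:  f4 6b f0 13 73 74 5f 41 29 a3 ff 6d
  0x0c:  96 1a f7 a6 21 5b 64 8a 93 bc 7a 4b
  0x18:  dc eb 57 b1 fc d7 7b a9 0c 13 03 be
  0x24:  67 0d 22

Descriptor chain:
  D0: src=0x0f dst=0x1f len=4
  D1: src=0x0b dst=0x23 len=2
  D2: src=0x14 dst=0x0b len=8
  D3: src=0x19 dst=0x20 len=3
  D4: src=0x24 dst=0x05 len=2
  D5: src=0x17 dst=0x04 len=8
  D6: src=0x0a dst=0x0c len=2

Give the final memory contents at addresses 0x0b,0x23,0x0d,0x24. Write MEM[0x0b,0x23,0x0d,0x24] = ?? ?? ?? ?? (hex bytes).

  after D0: wrote 4B at 0x1f = a6215b64
  after D1: wrote 2B at 0x23 = 6d96
  after D2: wrote 8B at 0x0b = 93bc7a4bdceb57b1
  after D3: wrote 3B at 0x20 = eb57b1
  after D4: wrote 2B at 0x05 = 960d
  after D5: wrote 8B at 0x04 = 4bdceb57b1fcd77b
  after D6: wrote 2B at 0x0c = d77b
query mem[0x0b]=0x7b, mem[0x23]=0x6d, mem[0x0d]=0x7b, mem[0x24]=0x96

MEM[0x0b,0x23,0x0d,0x24] = 7b 6d 7b 96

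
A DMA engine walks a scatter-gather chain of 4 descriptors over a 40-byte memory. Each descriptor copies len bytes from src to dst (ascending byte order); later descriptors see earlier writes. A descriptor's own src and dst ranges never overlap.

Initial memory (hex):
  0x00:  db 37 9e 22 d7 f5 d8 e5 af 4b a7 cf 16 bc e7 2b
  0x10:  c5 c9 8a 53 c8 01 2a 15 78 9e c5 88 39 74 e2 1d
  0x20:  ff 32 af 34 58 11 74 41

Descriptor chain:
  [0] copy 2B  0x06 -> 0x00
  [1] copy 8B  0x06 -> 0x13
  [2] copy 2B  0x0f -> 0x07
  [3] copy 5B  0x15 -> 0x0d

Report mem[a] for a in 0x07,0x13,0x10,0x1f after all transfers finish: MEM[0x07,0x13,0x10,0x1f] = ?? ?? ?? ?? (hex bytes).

D0: mem[0x00..0x01] <- [d8 e5]
D1: mem[0x13..0x1a] <- [d8 e5 af 4b a7 cf 16 bc]
D2: mem[0x07..0x08] <- [2b c5]
D3: mem[0x0d..0x11] <- [af 4b a7 cf 16]
query mem[0x07]=0x2b, mem[0x13]=0xd8, mem[0x10]=0xcf, mem[0x1f]=0x1d

MEM[0x07,0x13,0x10,0x1f] = 2b d8 cf 1d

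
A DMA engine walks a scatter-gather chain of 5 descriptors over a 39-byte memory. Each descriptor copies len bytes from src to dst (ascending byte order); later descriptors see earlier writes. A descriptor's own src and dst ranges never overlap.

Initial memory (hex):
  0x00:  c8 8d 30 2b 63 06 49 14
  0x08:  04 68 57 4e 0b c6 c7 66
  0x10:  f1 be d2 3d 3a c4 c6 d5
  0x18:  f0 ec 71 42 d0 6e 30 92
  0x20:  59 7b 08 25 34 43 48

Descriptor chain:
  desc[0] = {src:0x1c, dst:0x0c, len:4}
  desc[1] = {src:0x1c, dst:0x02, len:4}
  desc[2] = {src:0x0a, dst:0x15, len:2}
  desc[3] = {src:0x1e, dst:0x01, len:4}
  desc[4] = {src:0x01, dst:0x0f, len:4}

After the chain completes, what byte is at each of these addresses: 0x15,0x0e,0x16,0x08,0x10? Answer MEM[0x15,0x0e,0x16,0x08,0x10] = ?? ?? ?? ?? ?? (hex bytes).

  after D0: wrote 4B at 0x0c = d06e3092
  after D1: wrote 4B at 0x02 = d06e3092
  after D2: wrote 2B at 0x15 = 574e
  after D3: wrote 4B at 0x01 = 3092597b
  after D4: wrote 4B at 0x0f = 3092597b
query mem[0x15]=0x57, mem[0x0e]=0x30, mem[0x16]=0x4e, mem[0x08]=0x04, mem[0x10]=0x92

MEM[0x15,0x0e,0x16,0x08,0x10] = 57 30 4e 04 92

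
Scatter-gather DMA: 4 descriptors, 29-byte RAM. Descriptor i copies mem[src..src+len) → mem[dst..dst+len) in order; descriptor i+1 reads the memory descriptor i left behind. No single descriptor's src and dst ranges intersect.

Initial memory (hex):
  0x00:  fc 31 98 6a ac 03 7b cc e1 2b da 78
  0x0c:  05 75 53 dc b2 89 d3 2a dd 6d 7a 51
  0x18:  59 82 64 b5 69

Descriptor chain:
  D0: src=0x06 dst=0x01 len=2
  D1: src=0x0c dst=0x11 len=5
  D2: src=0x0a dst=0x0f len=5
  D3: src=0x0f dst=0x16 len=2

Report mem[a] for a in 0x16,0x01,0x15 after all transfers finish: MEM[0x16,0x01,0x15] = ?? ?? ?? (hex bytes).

MEM[0x16,0x01,0x15] = da 7b b2

  after D0: wrote 2B at 0x01 = 7bcc
  after D1: wrote 5B at 0x11 = 057553dcb2
  after D2: wrote 5B at 0x0f = da78057553
  after D3: wrote 2B at 0x16 = da78
query mem[0x16]=0xda, mem[0x01]=0x7b, mem[0x15]=0xb2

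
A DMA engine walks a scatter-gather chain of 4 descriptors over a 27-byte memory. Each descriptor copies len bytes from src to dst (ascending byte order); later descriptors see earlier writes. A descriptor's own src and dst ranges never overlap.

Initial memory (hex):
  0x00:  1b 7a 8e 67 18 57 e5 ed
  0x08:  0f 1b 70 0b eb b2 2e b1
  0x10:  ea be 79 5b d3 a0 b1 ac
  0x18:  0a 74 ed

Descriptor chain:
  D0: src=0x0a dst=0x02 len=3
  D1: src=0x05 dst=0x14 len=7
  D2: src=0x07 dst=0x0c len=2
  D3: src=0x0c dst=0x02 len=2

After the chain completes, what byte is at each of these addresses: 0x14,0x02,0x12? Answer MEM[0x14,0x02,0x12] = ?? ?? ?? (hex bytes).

MEM[0x14,0x02,0x12] = 57 ed 79

[0] 0x0a->0x02 len=3 : 70 0b eb
[1] 0x05->0x14 len=7 : 57 e5 ed 0f 1b 70 0b
[2] 0x07->0x0c len=2 : ed 0f
[3] 0x0c->0x02 len=2 : ed 0f
query mem[0x14]=0x57, mem[0x02]=0xed, mem[0x12]=0x79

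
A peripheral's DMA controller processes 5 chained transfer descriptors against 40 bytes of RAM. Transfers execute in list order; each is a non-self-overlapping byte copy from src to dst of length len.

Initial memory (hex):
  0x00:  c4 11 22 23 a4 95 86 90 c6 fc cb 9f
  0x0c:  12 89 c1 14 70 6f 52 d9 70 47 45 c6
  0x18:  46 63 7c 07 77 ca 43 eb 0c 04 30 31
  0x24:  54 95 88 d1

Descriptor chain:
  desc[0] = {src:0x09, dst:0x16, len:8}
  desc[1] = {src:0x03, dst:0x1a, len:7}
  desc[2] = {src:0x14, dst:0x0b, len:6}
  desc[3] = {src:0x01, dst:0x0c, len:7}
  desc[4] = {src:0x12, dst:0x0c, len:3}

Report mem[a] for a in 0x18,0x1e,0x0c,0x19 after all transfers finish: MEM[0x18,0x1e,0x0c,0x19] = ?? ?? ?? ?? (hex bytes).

MEM[0x18,0x1e,0x0c,0x19] = 9f 90 90 12

[0] 0x09->0x16 len=8 : fc cb 9f 12 89 c1 14 70
[1] 0x03->0x1a len=7 : 23 a4 95 86 90 c6 fc
[2] 0x14->0x0b len=6 : 70 47 fc cb 9f 12
[3] 0x01->0x0c len=7 : 11 22 23 a4 95 86 90
[4] 0x12->0x0c len=3 : 90 d9 70
query mem[0x18]=0x9f, mem[0x1e]=0x90, mem[0x0c]=0x90, mem[0x19]=0x12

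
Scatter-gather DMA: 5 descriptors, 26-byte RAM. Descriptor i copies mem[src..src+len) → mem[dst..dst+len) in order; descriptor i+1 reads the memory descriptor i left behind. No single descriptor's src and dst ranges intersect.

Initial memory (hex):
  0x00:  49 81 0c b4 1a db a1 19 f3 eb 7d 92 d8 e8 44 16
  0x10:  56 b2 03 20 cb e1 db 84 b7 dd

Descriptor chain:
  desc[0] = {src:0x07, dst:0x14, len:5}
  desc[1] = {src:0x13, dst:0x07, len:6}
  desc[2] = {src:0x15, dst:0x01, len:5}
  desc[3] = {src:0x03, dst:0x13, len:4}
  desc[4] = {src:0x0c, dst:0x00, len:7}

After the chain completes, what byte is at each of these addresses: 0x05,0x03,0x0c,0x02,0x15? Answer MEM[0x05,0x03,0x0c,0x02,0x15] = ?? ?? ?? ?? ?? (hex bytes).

  after D0: wrote 5B at 0x14 = 19f3eb7d92
  after D1: wrote 6B at 0x07 = 2019f3eb7d92
  after D2: wrote 5B at 0x01 = f3eb7d92dd
  after D3: wrote 4B at 0x13 = 7d92dda1
  after D4: wrote 7B at 0x00 = 92e8441656b203
query mem[0x05]=0xb2, mem[0x03]=0x16, mem[0x0c]=0x92, mem[0x02]=0x44, mem[0x15]=0xdd

MEM[0x05,0x03,0x0c,0x02,0x15] = b2 16 92 44 dd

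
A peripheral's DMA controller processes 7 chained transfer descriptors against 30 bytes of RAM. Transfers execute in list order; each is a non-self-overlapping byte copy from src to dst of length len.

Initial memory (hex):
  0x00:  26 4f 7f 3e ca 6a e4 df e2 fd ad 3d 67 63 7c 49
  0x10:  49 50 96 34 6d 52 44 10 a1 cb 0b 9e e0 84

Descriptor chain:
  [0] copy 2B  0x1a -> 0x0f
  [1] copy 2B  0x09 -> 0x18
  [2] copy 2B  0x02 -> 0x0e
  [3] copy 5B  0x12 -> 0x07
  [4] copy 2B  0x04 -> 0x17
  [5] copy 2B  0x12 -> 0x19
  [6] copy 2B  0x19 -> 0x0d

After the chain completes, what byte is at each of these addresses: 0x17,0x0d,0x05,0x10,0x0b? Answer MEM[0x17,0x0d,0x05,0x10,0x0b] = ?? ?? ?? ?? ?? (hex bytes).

D0: mem[0x0f..0x10] <- [0b 9e]
D1: mem[0x18..0x19] <- [fd ad]
D2: mem[0x0e..0x0f] <- [7f 3e]
D3: mem[0x07..0x0b] <- [96 34 6d 52 44]
D4: mem[0x17..0x18] <- [ca 6a]
D5: mem[0x19..0x1a] <- [96 34]
D6: mem[0x0d..0x0e] <- [96 34]
query mem[0x17]=0xca, mem[0x0d]=0x96, mem[0x05]=0x6a, mem[0x10]=0x9e, mem[0x0b]=0x44

MEM[0x17,0x0d,0x05,0x10,0x0b] = ca 96 6a 9e 44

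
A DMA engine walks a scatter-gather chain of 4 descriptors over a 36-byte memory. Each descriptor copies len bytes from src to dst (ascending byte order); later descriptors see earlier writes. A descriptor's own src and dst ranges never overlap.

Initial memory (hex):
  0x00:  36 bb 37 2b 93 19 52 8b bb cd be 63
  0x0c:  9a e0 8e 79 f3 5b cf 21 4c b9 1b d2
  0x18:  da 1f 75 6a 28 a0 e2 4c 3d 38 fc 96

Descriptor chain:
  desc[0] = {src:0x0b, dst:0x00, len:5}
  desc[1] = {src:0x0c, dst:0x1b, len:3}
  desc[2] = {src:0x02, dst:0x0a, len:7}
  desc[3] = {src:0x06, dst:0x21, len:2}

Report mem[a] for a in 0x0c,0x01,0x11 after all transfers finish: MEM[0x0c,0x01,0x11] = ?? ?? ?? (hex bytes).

#0 dst[0x00+5] := {0x63,0x9a,0xe0,0x8e,0x79}
#1 dst[0x1b+3] := {0x9a,0xe0,0x8e}
#2 dst[0x0a+7] := {0xe0,0x8e,0x79,0x19,0x52,0x8b,0xbb}
#3 dst[0x21+2] := {0x52,0x8b}
query mem[0x0c]=0x79, mem[0x01]=0x9a, mem[0x11]=0x5b

MEM[0x0c,0x01,0x11] = 79 9a 5b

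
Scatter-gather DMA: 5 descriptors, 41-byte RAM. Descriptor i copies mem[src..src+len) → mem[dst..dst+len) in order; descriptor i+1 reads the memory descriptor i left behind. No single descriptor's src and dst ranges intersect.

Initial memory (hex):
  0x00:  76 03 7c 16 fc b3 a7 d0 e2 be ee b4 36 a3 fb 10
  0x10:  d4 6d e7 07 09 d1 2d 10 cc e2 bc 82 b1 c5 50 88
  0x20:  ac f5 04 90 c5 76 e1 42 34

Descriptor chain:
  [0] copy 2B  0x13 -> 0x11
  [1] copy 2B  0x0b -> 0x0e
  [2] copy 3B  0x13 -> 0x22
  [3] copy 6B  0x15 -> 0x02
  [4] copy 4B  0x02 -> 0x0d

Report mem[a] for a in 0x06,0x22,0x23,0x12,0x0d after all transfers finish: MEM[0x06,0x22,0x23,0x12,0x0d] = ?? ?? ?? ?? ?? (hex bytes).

MEM[0x06,0x22,0x23,0x12,0x0d] = e2 07 09 09 d1

[0] 0x13->0x11 len=2 : 07 09
[1] 0x0b->0x0e len=2 : b4 36
[2] 0x13->0x22 len=3 : 07 09 d1
[3] 0x15->0x02 len=6 : d1 2d 10 cc e2 bc
[4] 0x02->0x0d len=4 : d1 2d 10 cc
query mem[0x06]=0xe2, mem[0x22]=0x07, mem[0x23]=0x09, mem[0x12]=0x09, mem[0x0d]=0xd1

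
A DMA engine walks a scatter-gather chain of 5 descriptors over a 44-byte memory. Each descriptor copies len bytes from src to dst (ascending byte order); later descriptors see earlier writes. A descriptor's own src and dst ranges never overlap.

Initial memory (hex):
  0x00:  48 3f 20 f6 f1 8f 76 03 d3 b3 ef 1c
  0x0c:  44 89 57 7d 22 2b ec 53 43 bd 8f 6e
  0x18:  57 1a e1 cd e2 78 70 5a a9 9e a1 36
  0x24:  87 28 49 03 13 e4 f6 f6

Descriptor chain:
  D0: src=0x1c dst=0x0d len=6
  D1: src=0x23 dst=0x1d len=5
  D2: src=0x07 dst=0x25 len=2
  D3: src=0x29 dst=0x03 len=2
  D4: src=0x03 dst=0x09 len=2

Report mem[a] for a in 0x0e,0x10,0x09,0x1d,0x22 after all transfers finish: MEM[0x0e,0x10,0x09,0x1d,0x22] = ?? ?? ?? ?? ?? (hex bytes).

[0] 0x1c->0x0d len=6 : e2 78 70 5a a9 9e
[1] 0x23->0x1d len=5 : 36 87 28 49 03
[2] 0x07->0x25 len=2 : 03 d3
[3] 0x29->0x03 len=2 : e4 f6
[4] 0x03->0x09 len=2 : e4 f6
query mem[0x0e]=0x78, mem[0x10]=0x5a, mem[0x09]=0xe4, mem[0x1d]=0x36, mem[0x22]=0xa1

MEM[0x0e,0x10,0x09,0x1d,0x22] = 78 5a e4 36 a1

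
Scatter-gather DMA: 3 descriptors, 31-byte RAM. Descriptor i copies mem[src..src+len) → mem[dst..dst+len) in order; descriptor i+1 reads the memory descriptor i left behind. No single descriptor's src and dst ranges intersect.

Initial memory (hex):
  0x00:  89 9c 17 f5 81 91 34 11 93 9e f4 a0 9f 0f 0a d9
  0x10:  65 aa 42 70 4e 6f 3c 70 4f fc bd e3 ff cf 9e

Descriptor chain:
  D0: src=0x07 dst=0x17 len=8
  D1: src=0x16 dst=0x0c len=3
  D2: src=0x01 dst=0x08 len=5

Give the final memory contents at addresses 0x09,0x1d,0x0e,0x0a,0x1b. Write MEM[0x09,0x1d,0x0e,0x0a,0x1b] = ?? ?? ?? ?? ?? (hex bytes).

D0: mem[0x17..0x1e] <- [11 93 9e f4 a0 9f 0f 0a]
D1: mem[0x0c..0x0e] <- [3c 11 93]
D2: mem[0x08..0x0c] <- [9c 17 f5 81 91]
query mem[0x09]=0x17, mem[0x1d]=0x0f, mem[0x0e]=0x93, mem[0x0a]=0xf5, mem[0x1b]=0xa0

MEM[0x09,0x1d,0x0e,0x0a,0x1b] = 17 0f 93 f5 a0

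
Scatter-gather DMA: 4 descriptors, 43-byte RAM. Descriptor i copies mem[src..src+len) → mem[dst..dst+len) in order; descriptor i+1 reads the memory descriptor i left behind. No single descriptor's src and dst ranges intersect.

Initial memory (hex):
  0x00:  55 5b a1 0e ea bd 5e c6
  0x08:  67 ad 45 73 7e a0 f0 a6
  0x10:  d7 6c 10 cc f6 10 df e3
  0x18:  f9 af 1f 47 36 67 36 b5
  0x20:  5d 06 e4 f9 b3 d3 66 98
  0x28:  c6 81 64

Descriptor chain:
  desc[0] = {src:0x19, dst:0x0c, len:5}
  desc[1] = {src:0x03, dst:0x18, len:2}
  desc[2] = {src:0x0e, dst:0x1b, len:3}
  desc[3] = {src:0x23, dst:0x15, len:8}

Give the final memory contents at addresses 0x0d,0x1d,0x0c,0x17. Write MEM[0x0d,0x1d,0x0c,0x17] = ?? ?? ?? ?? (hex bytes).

#0 dst[0x0c+5] := {0xaf,0x1f,0x47,0x36,0x67}
#1 dst[0x18+2] := {0x0e,0xea}
#2 dst[0x1b+3] := {0x47,0x36,0x67}
#3 dst[0x15+8] := {0xf9,0xb3,0xd3,0x66,0x98,0xc6,0x81,0x64}
query mem[0x0d]=0x1f, mem[0x1d]=0x67, mem[0x0c]=0xaf, mem[0x17]=0xd3

MEM[0x0d,0x1d,0x0c,0x17] = 1f 67 af d3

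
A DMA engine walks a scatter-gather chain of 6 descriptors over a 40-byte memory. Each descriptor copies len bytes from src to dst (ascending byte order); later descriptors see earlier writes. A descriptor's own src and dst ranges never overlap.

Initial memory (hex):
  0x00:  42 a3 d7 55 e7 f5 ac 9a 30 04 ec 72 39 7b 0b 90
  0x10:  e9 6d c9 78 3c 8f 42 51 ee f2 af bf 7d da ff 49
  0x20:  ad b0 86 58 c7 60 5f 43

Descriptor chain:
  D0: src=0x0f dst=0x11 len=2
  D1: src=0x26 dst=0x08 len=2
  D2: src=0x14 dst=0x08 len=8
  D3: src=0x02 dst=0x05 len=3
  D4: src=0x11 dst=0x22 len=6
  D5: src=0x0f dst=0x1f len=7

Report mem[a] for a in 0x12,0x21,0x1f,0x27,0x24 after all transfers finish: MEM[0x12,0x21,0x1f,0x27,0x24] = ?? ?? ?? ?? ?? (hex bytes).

  after D0: wrote 2B at 0x11 = 90e9
  after D1: wrote 2B at 0x08 = 5f43
  after D2: wrote 8B at 0x08 = 3c8f4251eef2afbf
  after D3: wrote 3B at 0x05 = d755e7
  after D4: wrote 6B at 0x22 = 90e9783c8f42
  after D5: wrote 7B at 0x1f = bfe990e9783c8f
query mem[0x12]=0xe9, mem[0x21]=0x90, mem[0x1f]=0xbf, mem[0x27]=0x42, mem[0x24]=0x3c

MEM[0x12,0x21,0x1f,0x27,0x24] = e9 90 bf 42 3c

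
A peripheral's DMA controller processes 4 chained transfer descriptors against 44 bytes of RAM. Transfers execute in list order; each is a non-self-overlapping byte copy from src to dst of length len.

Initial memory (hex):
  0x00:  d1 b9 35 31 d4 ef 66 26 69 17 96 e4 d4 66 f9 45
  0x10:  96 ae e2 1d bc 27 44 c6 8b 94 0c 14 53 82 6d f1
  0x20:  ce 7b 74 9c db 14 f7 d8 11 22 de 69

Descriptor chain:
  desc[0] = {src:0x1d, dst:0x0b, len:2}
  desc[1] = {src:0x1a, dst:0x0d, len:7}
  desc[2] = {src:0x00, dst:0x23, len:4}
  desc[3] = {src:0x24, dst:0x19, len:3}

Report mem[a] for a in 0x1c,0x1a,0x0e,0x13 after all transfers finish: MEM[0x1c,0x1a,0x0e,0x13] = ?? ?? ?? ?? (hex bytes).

MEM[0x1c,0x1a,0x0e,0x13] = 53 35 14 ce

D0: mem[0x0b..0x0c] <- [82 6d]
D1: mem[0x0d..0x13] <- [0c 14 53 82 6d f1 ce]
D2: mem[0x23..0x26] <- [d1 b9 35 31]
D3: mem[0x19..0x1b] <- [b9 35 31]
query mem[0x1c]=0x53, mem[0x1a]=0x35, mem[0x0e]=0x14, mem[0x13]=0xce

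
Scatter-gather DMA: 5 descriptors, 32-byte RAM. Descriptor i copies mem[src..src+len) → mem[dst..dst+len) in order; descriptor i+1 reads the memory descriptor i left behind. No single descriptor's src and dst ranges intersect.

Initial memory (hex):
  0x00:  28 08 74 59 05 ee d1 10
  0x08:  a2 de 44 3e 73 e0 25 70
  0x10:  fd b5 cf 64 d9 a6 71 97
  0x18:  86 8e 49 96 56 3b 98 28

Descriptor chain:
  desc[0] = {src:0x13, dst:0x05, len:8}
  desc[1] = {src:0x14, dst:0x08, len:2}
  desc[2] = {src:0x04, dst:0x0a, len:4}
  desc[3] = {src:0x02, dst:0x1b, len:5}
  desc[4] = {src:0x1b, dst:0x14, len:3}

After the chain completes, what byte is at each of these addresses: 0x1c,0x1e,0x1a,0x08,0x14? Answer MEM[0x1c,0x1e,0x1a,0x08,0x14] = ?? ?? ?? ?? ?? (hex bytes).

MEM[0x1c,0x1e,0x1a,0x08,0x14] = 59 64 49 d9 74

D0: mem[0x05..0x0c] <- [64 d9 a6 71 97 86 8e 49]
D1: mem[0x08..0x09] <- [d9 a6]
D2: mem[0x0a..0x0d] <- [05 64 d9 a6]
D3: mem[0x1b..0x1f] <- [74 59 05 64 d9]
D4: mem[0x14..0x16] <- [74 59 05]
query mem[0x1c]=0x59, mem[0x1e]=0x64, mem[0x1a]=0x49, mem[0x08]=0xd9, mem[0x14]=0x74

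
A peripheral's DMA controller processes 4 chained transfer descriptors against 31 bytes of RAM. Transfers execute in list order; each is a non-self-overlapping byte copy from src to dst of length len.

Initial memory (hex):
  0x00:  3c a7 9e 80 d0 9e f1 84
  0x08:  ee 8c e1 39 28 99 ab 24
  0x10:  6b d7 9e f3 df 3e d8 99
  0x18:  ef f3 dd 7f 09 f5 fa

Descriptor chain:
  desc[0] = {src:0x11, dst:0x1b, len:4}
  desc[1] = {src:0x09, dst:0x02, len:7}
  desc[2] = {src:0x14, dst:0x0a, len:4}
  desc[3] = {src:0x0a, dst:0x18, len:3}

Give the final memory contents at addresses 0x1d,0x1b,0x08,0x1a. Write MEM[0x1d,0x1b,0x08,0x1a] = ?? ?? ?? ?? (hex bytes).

[0] 0x11->0x1b len=4 : d7 9e f3 df
[1] 0x09->0x02 len=7 : 8c e1 39 28 99 ab 24
[2] 0x14->0x0a len=4 : df 3e d8 99
[3] 0x0a->0x18 len=3 : df 3e d8
query mem[0x1d]=0xf3, mem[0x1b]=0xd7, mem[0x08]=0x24, mem[0x1a]=0xd8

MEM[0x1d,0x1b,0x08,0x1a] = f3 d7 24 d8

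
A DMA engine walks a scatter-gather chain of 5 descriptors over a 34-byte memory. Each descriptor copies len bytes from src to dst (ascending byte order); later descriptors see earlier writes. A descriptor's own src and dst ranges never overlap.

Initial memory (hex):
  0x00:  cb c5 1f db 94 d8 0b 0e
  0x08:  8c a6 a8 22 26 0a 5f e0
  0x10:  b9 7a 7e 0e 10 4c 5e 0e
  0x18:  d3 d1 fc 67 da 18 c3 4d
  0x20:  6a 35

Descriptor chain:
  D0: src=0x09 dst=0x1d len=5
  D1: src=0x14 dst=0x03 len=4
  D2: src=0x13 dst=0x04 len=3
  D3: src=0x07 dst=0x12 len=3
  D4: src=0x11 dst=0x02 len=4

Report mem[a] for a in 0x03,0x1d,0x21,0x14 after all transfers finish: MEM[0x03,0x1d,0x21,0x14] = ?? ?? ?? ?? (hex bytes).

  after D0: wrote 5B at 0x1d = a6a822260a
  after D1: wrote 4B at 0x03 = 104c5e0e
  after D2: wrote 3B at 0x04 = 0e104c
  after D3: wrote 3B at 0x12 = 0e8ca6
  after D4: wrote 4B at 0x02 = 7a0e8ca6
query mem[0x03]=0x0e, mem[0x1d]=0xa6, mem[0x21]=0x0a, mem[0x14]=0xa6

MEM[0x03,0x1d,0x21,0x14] = 0e a6 0a a6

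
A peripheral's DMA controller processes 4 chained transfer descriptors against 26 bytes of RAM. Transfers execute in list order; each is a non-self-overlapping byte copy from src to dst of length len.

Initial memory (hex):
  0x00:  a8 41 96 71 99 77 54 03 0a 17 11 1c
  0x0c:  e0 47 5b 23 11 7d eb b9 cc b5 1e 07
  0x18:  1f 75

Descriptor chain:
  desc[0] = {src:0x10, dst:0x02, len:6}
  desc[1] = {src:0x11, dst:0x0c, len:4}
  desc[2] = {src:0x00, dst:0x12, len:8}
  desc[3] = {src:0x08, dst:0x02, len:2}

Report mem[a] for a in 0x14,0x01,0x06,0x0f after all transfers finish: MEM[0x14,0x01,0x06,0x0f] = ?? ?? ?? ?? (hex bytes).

MEM[0x14,0x01,0x06,0x0f] = 11 41 cc cc

[0] 0x10->0x02 len=6 : 11 7d eb b9 cc b5
[1] 0x11->0x0c len=4 : 7d eb b9 cc
[2] 0x00->0x12 len=8 : a8 41 11 7d eb b9 cc b5
[3] 0x08->0x02 len=2 : 0a 17
query mem[0x14]=0x11, mem[0x01]=0x41, mem[0x06]=0xcc, mem[0x0f]=0xcc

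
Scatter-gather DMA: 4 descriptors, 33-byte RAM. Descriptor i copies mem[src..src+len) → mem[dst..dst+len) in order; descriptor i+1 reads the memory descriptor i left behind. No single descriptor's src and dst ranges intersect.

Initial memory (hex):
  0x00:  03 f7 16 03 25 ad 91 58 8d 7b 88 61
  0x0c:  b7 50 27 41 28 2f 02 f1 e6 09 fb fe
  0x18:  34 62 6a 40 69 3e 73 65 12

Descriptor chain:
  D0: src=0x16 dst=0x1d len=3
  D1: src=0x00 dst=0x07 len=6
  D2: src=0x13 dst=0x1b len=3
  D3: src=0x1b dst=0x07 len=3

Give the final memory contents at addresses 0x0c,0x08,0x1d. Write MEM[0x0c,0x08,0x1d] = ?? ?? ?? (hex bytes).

D0: mem[0x1d..0x1f] <- [fb fe 34]
D1: mem[0x07..0x0c] <- [03 f7 16 03 25 ad]
D2: mem[0x1b..0x1d] <- [f1 e6 09]
D3: mem[0x07..0x09] <- [f1 e6 09]
query mem[0x0c]=0xad, mem[0x08]=0xe6, mem[0x1d]=0x09

MEM[0x0c,0x08,0x1d] = ad e6 09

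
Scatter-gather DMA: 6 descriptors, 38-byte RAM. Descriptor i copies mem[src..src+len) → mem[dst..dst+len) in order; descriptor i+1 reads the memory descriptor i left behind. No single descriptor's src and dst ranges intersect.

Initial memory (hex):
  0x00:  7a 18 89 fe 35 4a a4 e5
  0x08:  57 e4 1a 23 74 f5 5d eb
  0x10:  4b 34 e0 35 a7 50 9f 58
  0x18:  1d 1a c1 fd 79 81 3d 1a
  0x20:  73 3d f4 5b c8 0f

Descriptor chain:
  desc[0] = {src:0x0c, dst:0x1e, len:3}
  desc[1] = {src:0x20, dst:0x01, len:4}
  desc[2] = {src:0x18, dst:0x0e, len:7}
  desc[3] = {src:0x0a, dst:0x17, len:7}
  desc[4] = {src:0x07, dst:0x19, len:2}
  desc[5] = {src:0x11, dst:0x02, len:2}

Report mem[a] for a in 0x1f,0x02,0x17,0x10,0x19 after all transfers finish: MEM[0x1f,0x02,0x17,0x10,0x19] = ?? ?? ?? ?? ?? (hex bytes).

MEM[0x1f,0x02,0x17,0x10,0x19] = f5 fd 1a c1 e5

  after D0: wrote 3B at 0x1e = 74f55d
  after D1: wrote 4B at 0x01 = 5d3df45b
  after D2: wrote 7B at 0x0e = 1d1ac1fd798174
  after D3: wrote 7B at 0x17 = 1a2374f51d1ac1
  after D4: wrote 2B at 0x19 = e557
  after D5: wrote 2B at 0x02 = fd79
query mem[0x1f]=0xf5, mem[0x02]=0xfd, mem[0x17]=0x1a, mem[0x10]=0xc1, mem[0x19]=0xe5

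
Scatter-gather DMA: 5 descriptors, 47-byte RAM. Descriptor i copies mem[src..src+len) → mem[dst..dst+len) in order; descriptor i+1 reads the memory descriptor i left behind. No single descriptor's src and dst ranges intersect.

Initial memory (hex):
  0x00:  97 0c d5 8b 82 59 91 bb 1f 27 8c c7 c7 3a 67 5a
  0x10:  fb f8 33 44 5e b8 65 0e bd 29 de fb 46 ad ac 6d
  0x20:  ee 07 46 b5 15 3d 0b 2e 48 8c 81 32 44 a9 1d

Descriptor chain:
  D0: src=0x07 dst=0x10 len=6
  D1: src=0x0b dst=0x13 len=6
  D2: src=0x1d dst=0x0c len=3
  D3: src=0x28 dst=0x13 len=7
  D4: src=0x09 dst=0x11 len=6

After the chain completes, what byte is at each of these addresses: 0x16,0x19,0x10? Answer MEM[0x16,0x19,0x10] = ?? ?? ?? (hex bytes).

D0: mem[0x10..0x15] <- [bb 1f 27 8c c7 c7]
D1: mem[0x13..0x18] <- [c7 c7 3a 67 5a bb]
D2: mem[0x0c..0x0e] <- [ad ac 6d]
D3: mem[0x13..0x19] <- [48 8c 81 32 44 a9 1d]
D4: mem[0x11..0x16] <- [27 8c c7 ad ac 6d]
query mem[0x16]=0x6d, mem[0x19]=0x1d, mem[0x10]=0xbb

MEM[0x16,0x19,0x10] = 6d 1d bb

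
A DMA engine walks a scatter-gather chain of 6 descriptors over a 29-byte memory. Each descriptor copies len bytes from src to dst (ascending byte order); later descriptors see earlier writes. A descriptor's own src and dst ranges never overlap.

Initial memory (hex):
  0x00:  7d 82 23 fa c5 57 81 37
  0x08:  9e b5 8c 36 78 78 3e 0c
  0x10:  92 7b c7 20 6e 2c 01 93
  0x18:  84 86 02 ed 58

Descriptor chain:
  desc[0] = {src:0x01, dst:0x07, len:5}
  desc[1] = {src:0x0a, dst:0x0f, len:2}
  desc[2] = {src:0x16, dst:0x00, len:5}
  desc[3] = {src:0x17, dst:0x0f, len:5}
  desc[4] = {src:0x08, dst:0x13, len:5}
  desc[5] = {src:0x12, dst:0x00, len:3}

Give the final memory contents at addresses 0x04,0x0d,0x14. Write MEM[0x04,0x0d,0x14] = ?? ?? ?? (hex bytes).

MEM[0x04,0x0d,0x14] = 02 78 fa

  after D0: wrote 5B at 0x07 = 8223fac557
  after D1: wrote 2B at 0x0f = c557
  after D2: wrote 5B at 0x00 = 0193848602
  after D3: wrote 5B at 0x0f = 93848602ed
  after D4: wrote 5B at 0x13 = 23fac55778
  after D5: wrote 3B at 0x00 = 0223fa
query mem[0x04]=0x02, mem[0x0d]=0x78, mem[0x14]=0xfa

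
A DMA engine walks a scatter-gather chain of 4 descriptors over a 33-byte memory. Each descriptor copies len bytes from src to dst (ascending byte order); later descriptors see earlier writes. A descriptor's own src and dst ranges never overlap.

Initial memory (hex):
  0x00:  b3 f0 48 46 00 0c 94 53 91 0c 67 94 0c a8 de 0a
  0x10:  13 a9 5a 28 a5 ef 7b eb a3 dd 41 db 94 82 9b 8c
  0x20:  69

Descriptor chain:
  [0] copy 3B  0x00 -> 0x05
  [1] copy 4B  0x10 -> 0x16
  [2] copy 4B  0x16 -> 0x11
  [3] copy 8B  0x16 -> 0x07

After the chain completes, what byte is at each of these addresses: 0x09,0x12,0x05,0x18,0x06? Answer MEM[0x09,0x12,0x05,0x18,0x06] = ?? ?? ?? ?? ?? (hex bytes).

MEM[0x09,0x12,0x05,0x18,0x06] = 5a a9 b3 5a f0

  after D0: wrote 3B at 0x05 = b3f048
  after D1: wrote 4B at 0x16 = 13a95a28
  after D2: wrote 4B at 0x11 = 13a95a28
  after D3: wrote 8B at 0x07 = 13a95a2841db9482
query mem[0x09]=0x5a, mem[0x12]=0xa9, mem[0x05]=0xb3, mem[0x18]=0x5a, mem[0x06]=0xf0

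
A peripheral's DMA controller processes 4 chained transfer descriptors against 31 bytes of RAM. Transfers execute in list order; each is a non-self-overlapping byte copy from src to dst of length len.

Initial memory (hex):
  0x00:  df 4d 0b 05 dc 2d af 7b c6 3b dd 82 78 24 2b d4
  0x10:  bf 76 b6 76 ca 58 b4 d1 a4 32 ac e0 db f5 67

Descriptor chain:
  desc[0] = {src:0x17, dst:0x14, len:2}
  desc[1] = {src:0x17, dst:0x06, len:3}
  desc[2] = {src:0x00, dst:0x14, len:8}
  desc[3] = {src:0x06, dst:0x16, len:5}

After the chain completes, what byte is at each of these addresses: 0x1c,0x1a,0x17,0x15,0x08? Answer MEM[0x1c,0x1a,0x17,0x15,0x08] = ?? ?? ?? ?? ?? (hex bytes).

[0] 0x17->0x14 len=2 : d1 a4
[1] 0x17->0x06 len=3 : d1 a4 32
[2] 0x00->0x14 len=8 : df 4d 0b 05 dc 2d d1 a4
[3] 0x06->0x16 len=5 : d1 a4 32 3b dd
query mem[0x1c]=0xdb, mem[0x1a]=0xdd, mem[0x17]=0xa4, mem[0x15]=0x4d, mem[0x08]=0x32

MEM[0x1c,0x1a,0x17,0x15,0x08] = db dd a4 4d 32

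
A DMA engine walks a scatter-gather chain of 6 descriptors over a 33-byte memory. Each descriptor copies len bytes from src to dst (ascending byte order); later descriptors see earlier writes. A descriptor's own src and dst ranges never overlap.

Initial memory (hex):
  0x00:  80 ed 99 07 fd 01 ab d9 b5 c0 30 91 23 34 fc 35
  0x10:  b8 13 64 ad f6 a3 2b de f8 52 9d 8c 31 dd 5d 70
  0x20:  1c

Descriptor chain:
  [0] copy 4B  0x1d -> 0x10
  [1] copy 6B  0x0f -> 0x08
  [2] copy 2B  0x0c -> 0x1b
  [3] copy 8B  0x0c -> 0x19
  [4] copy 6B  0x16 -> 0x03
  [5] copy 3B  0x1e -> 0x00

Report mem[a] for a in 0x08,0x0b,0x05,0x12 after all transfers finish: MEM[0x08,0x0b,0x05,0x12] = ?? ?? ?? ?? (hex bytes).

  after D0: wrote 4B at 0x10 = dd5d701c
  after D1: wrote 6B at 0x08 = 35dd5d701cf6
  after D2: wrote 2B at 0x1b = 1cf6
  after D3: wrote 8B at 0x19 = 1cf6fc35dd5d701c
  after D4: wrote 6B at 0x03 = 2bdef81cf6fc
  after D5: wrote 3B at 0x00 = 5d701c
query mem[0x08]=0xfc, mem[0x0b]=0x70, mem[0x05]=0xf8, mem[0x12]=0x70

MEM[0x08,0x0b,0x05,0x12] = fc 70 f8 70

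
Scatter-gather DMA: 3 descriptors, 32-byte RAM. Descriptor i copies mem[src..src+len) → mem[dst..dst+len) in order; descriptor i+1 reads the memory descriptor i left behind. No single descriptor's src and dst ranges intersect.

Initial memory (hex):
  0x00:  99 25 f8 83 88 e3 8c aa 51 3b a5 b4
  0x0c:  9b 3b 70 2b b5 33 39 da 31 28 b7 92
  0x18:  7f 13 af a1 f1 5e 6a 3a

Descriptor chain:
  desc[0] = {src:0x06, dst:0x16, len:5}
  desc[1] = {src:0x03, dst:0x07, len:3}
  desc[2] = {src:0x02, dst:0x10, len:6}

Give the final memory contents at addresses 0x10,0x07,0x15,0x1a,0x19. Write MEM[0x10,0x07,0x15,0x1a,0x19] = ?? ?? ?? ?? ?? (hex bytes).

[0] 0x06->0x16 len=5 : 8c aa 51 3b a5
[1] 0x03->0x07 len=3 : 83 88 e3
[2] 0x02->0x10 len=6 : f8 83 88 e3 8c 83
query mem[0x10]=0xf8, mem[0x07]=0x83, mem[0x15]=0x83, mem[0x1a]=0xa5, mem[0x19]=0x3b

MEM[0x10,0x07,0x15,0x1a,0x19] = f8 83 83 a5 3b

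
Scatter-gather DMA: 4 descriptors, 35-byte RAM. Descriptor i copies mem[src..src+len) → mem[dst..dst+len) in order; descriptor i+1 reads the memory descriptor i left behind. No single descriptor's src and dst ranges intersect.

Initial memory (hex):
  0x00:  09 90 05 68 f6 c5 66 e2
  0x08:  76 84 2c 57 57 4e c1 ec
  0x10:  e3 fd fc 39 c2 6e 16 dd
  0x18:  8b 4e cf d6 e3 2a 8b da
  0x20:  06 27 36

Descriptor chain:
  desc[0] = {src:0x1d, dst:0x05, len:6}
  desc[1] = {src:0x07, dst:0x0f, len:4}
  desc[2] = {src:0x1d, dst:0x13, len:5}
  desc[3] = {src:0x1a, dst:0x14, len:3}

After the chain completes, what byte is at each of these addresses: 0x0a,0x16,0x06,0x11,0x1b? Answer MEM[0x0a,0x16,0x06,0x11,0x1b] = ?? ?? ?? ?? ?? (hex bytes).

MEM[0x0a,0x16,0x06,0x11,0x1b] = 36 e3 8b 27 d6

D0: mem[0x05..0x0a] <- [2a 8b da 06 27 36]
D1: mem[0x0f..0x12] <- [da 06 27 36]
D2: mem[0x13..0x17] <- [2a 8b da 06 27]
D3: mem[0x14..0x16] <- [cf d6 e3]
query mem[0x0a]=0x36, mem[0x16]=0xe3, mem[0x06]=0x8b, mem[0x11]=0x27, mem[0x1b]=0xd6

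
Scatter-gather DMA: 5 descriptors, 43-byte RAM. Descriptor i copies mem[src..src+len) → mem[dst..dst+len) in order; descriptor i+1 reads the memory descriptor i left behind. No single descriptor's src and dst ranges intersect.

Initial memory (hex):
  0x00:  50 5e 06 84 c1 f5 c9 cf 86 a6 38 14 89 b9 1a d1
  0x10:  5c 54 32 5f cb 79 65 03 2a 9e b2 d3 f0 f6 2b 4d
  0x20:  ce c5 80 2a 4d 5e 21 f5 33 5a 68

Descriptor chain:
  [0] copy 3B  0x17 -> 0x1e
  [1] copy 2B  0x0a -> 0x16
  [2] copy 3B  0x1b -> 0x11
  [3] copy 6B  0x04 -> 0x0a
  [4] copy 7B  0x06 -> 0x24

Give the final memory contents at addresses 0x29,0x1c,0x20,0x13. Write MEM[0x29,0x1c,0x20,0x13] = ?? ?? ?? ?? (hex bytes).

#0 dst[0x1e+3] := {0x03,0x2a,0x9e}
#1 dst[0x16+2] := {0x38,0x14}
#2 dst[0x11+3] := {0xd3,0xf0,0xf6}
#3 dst[0x0a+6] := {0xc1,0xf5,0xc9,0xcf,0x86,0xa6}
#4 dst[0x24+7] := {0xc9,0xcf,0x86,0xa6,0xc1,0xf5,0xc9}
query mem[0x29]=0xf5, mem[0x1c]=0xf0, mem[0x20]=0x9e, mem[0x13]=0xf6

MEM[0x29,0x1c,0x20,0x13] = f5 f0 9e f6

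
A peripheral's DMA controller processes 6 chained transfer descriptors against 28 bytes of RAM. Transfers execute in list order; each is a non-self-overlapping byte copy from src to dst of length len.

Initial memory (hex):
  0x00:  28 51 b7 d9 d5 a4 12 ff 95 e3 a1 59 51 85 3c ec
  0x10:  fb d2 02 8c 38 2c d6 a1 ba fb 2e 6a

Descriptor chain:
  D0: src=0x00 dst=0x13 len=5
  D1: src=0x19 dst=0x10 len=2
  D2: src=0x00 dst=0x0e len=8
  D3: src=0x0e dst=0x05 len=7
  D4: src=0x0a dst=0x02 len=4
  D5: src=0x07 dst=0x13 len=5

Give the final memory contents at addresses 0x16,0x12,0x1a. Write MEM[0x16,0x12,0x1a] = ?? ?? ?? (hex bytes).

#0 dst[0x13+5] := {0x28,0x51,0xb7,0xd9,0xd5}
#1 dst[0x10+2] := {0xfb,0x2e}
#2 dst[0x0e+8] := {0x28,0x51,0xb7,0xd9,0xd5,0xa4,0x12,0xff}
#3 dst[0x05+7] := {0x28,0x51,0xb7,0xd9,0xd5,0xa4,0x12}
#4 dst[0x02+4] := {0xa4,0x12,0x51,0x85}
#5 dst[0x13+5] := {0xb7,0xd9,0xd5,0xa4,0x12}
query mem[0x16]=0xa4, mem[0x12]=0xd5, mem[0x1a]=0x2e

MEM[0x16,0x12,0x1a] = a4 d5 2e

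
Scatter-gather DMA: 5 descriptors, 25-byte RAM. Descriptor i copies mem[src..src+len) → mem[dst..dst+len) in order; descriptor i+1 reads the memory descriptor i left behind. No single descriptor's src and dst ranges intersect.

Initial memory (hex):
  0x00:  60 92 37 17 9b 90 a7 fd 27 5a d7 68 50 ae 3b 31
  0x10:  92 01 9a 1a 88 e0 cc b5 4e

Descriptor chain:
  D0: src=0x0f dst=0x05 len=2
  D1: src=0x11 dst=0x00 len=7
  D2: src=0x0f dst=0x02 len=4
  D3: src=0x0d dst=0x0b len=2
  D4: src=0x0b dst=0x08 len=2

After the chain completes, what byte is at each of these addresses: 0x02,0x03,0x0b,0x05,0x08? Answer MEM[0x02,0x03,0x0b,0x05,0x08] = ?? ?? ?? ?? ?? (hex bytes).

  after D0: wrote 2B at 0x05 = 3192
  after D1: wrote 7B at 0x00 = 019a1a88e0ccb5
  after D2: wrote 4B at 0x02 = 3192019a
  after D3: wrote 2B at 0x0b = ae3b
  after D4: wrote 2B at 0x08 = ae3b
query mem[0x02]=0x31, mem[0x03]=0x92, mem[0x0b]=0xae, mem[0x05]=0x9a, mem[0x08]=0xae

MEM[0x02,0x03,0x0b,0x05,0x08] = 31 92 ae 9a ae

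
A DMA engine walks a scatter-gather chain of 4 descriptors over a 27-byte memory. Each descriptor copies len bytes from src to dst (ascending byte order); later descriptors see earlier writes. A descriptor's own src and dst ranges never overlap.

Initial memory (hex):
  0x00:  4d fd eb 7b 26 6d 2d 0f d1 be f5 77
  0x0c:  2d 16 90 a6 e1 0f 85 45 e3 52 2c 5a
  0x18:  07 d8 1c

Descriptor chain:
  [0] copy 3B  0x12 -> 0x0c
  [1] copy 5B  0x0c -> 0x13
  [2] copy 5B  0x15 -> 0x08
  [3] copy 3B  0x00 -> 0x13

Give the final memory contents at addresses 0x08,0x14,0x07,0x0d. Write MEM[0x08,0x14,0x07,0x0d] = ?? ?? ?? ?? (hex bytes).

MEM[0x08,0x14,0x07,0x0d] = e3 fd 0f 45

D0: mem[0x0c..0x0e] <- [85 45 e3]
D1: mem[0x13..0x17] <- [85 45 e3 a6 e1]
D2: mem[0x08..0x0c] <- [e3 a6 e1 07 d8]
D3: mem[0x13..0x15] <- [4d fd eb]
query mem[0x08]=0xe3, mem[0x14]=0xfd, mem[0x07]=0x0f, mem[0x0d]=0x45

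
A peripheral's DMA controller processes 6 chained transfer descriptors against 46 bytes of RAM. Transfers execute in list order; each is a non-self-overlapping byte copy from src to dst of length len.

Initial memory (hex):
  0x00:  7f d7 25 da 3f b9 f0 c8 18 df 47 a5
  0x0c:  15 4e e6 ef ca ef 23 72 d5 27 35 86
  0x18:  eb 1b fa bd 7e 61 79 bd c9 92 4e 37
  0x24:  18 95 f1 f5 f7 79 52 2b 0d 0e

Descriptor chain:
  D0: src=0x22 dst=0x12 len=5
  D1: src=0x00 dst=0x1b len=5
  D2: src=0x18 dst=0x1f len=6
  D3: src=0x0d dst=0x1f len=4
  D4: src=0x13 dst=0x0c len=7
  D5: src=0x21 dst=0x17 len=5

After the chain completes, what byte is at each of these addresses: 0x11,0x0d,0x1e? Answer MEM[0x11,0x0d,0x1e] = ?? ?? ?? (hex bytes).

MEM[0x11,0x0d,0x1e] = eb 18 da

[0] 0x22->0x12 len=5 : 4e 37 18 95 f1
[1] 0x00->0x1b len=5 : 7f d7 25 da 3f
[2] 0x18->0x1f len=6 : eb 1b fa 7f d7 25
[3] 0x0d->0x1f len=4 : 4e e6 ef ca
[4] 0x13->0x0c len=7 : 37 18 95 f1 86 eb 1b
[5] 0x21->0x17 len=5 : ef ca d7 25 95
query mem[0x11]=0xeb, mem[0x0d]=0x18, mem[0x1e]=0xda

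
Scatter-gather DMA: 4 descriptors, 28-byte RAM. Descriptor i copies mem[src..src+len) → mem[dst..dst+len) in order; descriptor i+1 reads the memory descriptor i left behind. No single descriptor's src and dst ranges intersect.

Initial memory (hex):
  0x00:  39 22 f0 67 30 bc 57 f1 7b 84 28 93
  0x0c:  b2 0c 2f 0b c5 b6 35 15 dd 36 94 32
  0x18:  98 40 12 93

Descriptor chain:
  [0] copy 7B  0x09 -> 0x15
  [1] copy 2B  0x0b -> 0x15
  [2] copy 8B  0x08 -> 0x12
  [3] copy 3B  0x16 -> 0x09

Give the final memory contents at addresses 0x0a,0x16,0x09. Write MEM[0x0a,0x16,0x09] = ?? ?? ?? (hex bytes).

MEM[0x0a,0x16,0x09] = 0c b2 b2

D0: mem[0x15..0x1b] <- [84 28 93 b2 0c 2f 0b]
D1: mem[0x15..0x16] <- [93 b2]
D2: mem[0x12..0x19] <- [7b 84 28 93 b2 0c 2f 0b]
D3: mem[0x09..0x0b] <- [b2 0c 2f]
query mem[0x0a]=0x0c, mem[0x16]=0xb2, mem[0x09]=0xb2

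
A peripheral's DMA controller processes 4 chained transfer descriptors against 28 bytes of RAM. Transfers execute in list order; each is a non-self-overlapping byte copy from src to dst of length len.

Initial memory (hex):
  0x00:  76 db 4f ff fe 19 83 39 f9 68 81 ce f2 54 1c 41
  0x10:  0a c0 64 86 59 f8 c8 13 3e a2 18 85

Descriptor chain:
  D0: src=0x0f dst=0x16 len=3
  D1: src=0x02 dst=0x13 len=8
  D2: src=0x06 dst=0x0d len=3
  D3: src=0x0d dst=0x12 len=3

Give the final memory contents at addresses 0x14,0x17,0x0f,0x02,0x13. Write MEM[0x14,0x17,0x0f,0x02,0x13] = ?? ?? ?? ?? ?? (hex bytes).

MEM[0x14,0x17,0x0f,0x02,0x13] = f9 83 f9 4f 39

D0: mem[0x16..0x18] <- [41 0a c0]
D1: mem[0x13..0x1a] <- [4f ff fe 19 83 39 f9 68]
D2: mem[0x0d..0x0f] <- [83 39 f9]
D3: mem[0x12..0x14] <- [83 39 f9]
query mem[0x14]=0xf9, mem[0x17]=0x83, mem[0x0f]=0xf9, mem[0x02]=0x4f, mem[0x13]=0x39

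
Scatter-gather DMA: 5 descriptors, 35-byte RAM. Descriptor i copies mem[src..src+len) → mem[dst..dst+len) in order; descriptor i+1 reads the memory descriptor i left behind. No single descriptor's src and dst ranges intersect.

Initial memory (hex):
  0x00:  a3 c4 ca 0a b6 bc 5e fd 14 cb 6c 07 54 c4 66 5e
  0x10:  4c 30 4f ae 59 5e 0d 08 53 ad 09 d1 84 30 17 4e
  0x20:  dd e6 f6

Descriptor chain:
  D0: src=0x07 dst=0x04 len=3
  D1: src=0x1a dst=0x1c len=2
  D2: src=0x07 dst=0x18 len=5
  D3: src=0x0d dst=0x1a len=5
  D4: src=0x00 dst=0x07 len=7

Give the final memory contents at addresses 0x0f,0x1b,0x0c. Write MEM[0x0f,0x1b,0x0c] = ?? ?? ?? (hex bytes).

MEM[0x0f,0x1b,0x0c] = 5e 66 14

  after D0: wrote 3B at 0x04 = fd14cb
  after D1: wrote 2B at 0x1c = 09d1
  after D2: wrote 5B at 0x18 = fd14cb6c07
  after D3: wrote 5B at 0x1a = c4665e4c30
  after D4: wrote 7B at 0x07 = a3c4ca0afd14cb
query mem[0x0f]=0x5e, mem[0x1b]=0x66, mem[0x0c]=0x14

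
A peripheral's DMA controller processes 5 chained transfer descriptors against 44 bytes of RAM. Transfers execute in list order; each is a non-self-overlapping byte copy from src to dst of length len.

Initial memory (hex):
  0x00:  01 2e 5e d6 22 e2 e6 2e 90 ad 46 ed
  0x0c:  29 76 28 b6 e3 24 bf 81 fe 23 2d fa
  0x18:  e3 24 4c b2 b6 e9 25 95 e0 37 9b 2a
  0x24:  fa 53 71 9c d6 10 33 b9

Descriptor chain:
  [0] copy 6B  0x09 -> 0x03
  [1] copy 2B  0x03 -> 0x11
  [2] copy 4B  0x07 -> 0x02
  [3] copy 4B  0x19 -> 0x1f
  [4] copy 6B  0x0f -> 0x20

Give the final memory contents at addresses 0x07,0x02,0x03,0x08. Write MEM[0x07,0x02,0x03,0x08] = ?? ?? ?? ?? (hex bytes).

MEM[0x07,0x02,0x03,0x08] = 76 76 28 28

D0: mem[0x03..0x08] <- [ad 46 ed 29 76 28]
D1: mem[0x11..0x12] <- [ad 46]
D2: mem[0x02..0x05] <- [76 28 ad 46]
D3: mem[0x1f..0x22] <- [24 4c b2 b6]
D4: mem[0x20..0x25] <- [b6 e3 ad 46 81 fe]
query mem[0x07]=0x76, mem[0x02]=0x76, mem[0x03]=0x28, mem[0x08]=0x28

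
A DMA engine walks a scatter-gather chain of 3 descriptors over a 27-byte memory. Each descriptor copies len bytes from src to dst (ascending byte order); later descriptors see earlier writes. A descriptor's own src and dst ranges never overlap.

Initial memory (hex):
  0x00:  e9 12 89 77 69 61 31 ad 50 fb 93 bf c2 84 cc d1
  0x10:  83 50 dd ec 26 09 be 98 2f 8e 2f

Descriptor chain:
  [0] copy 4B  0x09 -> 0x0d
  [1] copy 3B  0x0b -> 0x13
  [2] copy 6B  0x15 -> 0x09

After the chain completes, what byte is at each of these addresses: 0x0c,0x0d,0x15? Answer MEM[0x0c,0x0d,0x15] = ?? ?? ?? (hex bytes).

MEM[0x0c,0x0d,0x15] = 2f 8e fb

  after D0: wrote 4B at 0x0d = fb93bfc2
  after D1: wrote 3B at 0x13 = bfc2fb
  after D2: wrote 6B at 0x09 = fbbe982f8e2f
query mem[0x0c]=0x2f, mem[0x0d]=0x8e, mem[0x15]=0xfb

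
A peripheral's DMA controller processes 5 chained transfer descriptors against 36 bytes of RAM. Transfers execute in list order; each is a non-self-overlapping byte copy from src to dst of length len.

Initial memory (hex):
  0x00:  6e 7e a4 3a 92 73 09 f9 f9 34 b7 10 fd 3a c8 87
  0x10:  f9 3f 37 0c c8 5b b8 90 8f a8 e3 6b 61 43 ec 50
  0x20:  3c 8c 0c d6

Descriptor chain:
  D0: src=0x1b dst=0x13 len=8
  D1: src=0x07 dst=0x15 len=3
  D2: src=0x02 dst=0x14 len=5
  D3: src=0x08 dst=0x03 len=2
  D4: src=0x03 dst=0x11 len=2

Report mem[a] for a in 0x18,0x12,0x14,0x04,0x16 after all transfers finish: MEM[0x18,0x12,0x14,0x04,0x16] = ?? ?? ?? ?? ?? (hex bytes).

MEM[0x18,0x12,0x14,0x04,0x16] = 09 34 a4 34 92

  after D0: wrote 8B at 0x13 = 6b6143ec503c8c0c
  after D1: wrote 3B at 0x15 = f9f934
  after D2: wrote 5B at 0x14 = a43a927309
  after D3: wrote 2B at 0x03 = f934
  after D4: wrote 2B at 0x11 = f934
query mem[0x18]=0x09, mem[0x12]=0x34, mem[0x14]=0xa4, mem[0x04]=0x34, mem[0x16]=0x92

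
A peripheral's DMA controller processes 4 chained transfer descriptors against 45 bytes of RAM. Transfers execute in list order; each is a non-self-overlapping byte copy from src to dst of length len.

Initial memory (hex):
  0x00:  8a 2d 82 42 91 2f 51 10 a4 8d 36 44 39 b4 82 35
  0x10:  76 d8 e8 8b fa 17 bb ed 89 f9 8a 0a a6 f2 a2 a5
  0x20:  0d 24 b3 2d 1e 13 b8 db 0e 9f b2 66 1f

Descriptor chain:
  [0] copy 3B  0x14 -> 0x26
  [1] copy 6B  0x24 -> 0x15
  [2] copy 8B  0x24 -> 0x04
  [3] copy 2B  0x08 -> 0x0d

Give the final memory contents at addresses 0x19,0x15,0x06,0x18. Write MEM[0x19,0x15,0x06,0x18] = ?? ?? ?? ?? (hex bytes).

MEM[0x19,0x15,0x06,0x18] = bb 1e fa 17

  after D0: wrote 3B at 0x26 = fa17bb
  after D1: wrote 6B at 0x15 = 1e13fa17bb9f
  after D2: wrote 8B at 0x04 = 1e13fa17bb9fb266
  after D3: wrote 2B at 0x0d = bb9f
query mem[0x19]=0xbb, mem[0x15]=0x1e, mem[0x06]=0xfa, mem[0x18]=0x17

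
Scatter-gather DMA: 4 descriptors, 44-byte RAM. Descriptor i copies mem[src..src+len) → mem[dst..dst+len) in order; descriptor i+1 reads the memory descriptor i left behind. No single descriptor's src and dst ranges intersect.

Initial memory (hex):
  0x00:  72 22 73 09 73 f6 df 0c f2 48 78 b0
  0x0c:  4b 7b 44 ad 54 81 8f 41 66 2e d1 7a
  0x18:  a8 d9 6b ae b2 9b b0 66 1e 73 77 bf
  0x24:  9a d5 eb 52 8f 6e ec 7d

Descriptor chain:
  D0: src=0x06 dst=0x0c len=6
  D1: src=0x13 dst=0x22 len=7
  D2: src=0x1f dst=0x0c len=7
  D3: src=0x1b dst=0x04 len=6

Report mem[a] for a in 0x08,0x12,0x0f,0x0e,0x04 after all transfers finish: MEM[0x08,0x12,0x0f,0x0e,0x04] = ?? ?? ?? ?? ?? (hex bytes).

MEM[0x08,0x12,0x0f,0x0e,0x04] = 66 d1 41 73 ae

D0: mem[0x0c..0x11] <- [df 0c f2 48 78 b0]
D1: mem[0x22..0x28] <- [41 66 2e d1 7a a8 d9]
D2: mem[0x0c..0x12] <- [66 1e 73 41 66 2e d1]
D3: mem[0x04..0x09] <- [ae b2 9b b0 66 1e]
query mem[0x08]=0x66, mem[0x12]=0xd1, mem[0x0f]=0x41, mem[0x0e]=0x73, mem[0x04]=0xae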